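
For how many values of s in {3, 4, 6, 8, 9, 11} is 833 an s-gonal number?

s = 3: P(3, 40) = 820 and P(3, 41) = 861; 833 is not s-gonal.
s = 4: P(4, 28) = 784 and P(4, 29) = 841; 833 is not s-gonal.
s = 6: P(6, 20) = 780 and P(6, 21) = 861; 833 is not s-gonal.
s = 8: P(8, 17) = 833. ✓
s = 9: P(9, 15) = 750 and P(9, 16) = 856; 833 is not s-gonal.
s = 11: P(11, 14) = 833. ✓
Hits: s ∈ {8, 11} → 2.

2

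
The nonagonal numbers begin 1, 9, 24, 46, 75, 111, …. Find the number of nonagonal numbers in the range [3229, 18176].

The n-th nonagonal number is n(7n−5)/2.
Smallest index with value ≥ 3229: n = 31 (giving 3286).
Largest index with value ≤ 18176: n = 72 (giving 17964).
Indices 31 through 72: 42 terms.

42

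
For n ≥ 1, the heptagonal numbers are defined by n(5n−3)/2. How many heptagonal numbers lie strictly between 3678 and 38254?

85

The n-th heptagonal number is n(5n−3)/2.
Smallest index with value > 3678: n = 39 (giving 3744).
Largest index with value < 38254: n = 123 (giving 37638).
Indices 39 through 123: 85 terms.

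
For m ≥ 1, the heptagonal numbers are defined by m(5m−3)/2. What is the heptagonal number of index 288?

206928

The 288th heptagonal number is n(5n−3)/2 with n = 288.
288·(5·288 − 3)/2 = 288·1437/2 = 206928.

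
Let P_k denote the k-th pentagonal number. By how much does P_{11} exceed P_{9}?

11·(3·11 − 1)/2 = 176 and 9·(3·9 − 1)/2 = 117.
Difference: 176 − 117 = 59.

59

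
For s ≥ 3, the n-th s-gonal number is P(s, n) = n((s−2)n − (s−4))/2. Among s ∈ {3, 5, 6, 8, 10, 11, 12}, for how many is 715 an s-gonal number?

s = 3: P(3, 37) = 703 and P(3, 38) = 741; 715 is not s-gonal.
s = 5: P(5, 22) = 715. ✓
s = 6: P(6, 19) = 703 and P(6, 20) = 780; 715 is not s-gonal.
s = 8: P(8, 15) = 645 and P(8, 16) = 736; 715 is not s-gonal.
s = 10: P(10, 13) = 637 and P(10, 14) = 742; 715 is not s-gonal.
s = 11: P(11, 13) = 715. ✓
s = 12: P(12, 12) = 672 and P(12, 13) = 793; 715 is not s-gonal.
Hits: s ∈ {5, 11} → 2.

2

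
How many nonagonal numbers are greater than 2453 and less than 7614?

20

The n-th nonagonal number is n(7n−5)/2.
Smallest index with value > 2453: n = 27 (giving 2484).
Largest index with value < 7614: n = 46 (giving 7291).
Indices 27 through 46: 20 terms.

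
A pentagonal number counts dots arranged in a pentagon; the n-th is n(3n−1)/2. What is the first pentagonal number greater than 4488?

4510

Solve n(3n−1)/2 > 4488 for integer n.
The largest n with value ≤ 4488 is 54 (since 4347 ≤ 4488 < 4510), so the first above is n = 55, value 4510.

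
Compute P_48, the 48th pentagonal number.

48·(3·48 − 1)/2 = 48·143/2 = 3432.

3432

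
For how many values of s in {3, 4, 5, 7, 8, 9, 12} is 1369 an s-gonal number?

s = 3: P(3, 51) = 1326 and P(3, 52) = 1378; 1369 is not s-gonal.
s = 4: P(4, 37) = 1369. ✓
s = 5: P(5, 30) = 1335 and P(5, 31) = 1426; 1369 is not s-gonal.
s = 7: P(7, 23) = 1288 and P(7, 24) = 1404; 1369 is not s-gonal.
s = 8: P(8, 21) = 1281 and P(8, 22) = 1408; 1369 is not s-gonal.
s = 9: P(9, 20) = 1350 and P(9, 21) = 1491; 1369 is not s-gonal.
s = 12: P(12, 16) = 1216 and P(12, 17) = 1377; 1369 is not s-gonal.
Hits: s ∈ {4} → 1.

1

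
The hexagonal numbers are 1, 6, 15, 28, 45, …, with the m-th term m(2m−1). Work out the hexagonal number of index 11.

The 11th hexagonal number is n(2n−1) with n = 11.
11·(2·11 − 1) = 11·21 = 231.

231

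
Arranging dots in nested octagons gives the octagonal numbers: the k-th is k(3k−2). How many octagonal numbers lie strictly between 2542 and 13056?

37

The n-th octagonal number is n(3n−2).
Smallest index with value > 2542: n = 30 (giving 2640).
Largest index with value < 13056: n = 66 (giving 12936).
Indices 30 through 66: 37 terms.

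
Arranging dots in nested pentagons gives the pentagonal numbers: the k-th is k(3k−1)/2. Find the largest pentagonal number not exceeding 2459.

2380

Solve n(3n−1)/2 ≤ 2459 for integer n.
n = 40 gives 2380 ≤ 2459, while n = 41 gives 2501 > 2459; so the answer is 2380.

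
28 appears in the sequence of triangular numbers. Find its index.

7

Set n(n+1)/2 = 28, giving n² + n − 56 = 0.
The discriminant is 1 + 8·28 = 225, and √225 = 15.
So n = (-1 + 15) / 2 = 14/2 = 7.
Check: 7·8/2 = 28. ✓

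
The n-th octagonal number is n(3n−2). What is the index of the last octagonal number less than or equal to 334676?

Solve n(3n−2) ≤ 334676 for integer n.
n = 334 gives 334000 ≤ 334676, while n = 335 gives 336005 > 334676; so the answer is index 334.

334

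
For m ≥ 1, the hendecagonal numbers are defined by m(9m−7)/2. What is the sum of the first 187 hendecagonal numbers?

Σ i(9i−7)/2 = (9Σi² − 7Σi) / 2 over i = 1..187.
Σi = 17578 and Σi² = 2197250.
(9·2197250 − 7·17578) / 2 = 19652204/2 = 9826102.

9826102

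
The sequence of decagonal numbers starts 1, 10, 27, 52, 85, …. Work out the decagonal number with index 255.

The 255th decagonal number is n(4n−3) with n = 255.
255·(4·255 − 3) = 255·1017 = 259335.

259335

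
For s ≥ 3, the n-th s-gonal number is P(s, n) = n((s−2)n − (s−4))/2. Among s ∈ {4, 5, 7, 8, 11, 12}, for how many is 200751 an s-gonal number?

1

s = 4: P(4, 448) = 200704 and P(4, 449) = 201601; 200751 is not s-gonal.
s = 5: P(5, 366) = 200751. ✓
s = 7: P(7, 283) = 199798 and P(7, 284) = 201214; 200751 is not s-gonal.
s = 8: P(8, 259) = 200725 and P(8, 260) = 202280; 200751 is not s-gonal.
s = 11: P(11, 211) = 199606 and P(11, 212) = 201506; 200751 is not s-gonal.
s = 12: P(12, 200) = 199200 and P(12, 201) = 201201; 200751 is not s-gonal.
Hits: s ∈ {5} → 1.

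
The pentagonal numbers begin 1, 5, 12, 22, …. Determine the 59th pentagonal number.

5192

The 59th pentagonal number is n(3n−1)/2 with n = 59.
59·(3·59 − 1)/2 = 59·176/2 = 59·88 = 5192.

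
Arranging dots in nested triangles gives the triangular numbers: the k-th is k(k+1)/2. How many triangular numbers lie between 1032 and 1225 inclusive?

5

The n-th triangular number is n(n+1)/2.
Smallest index with value ≥ 1032: n = 45 (giving 1035).
Largest index with value ≤ 1225: n = 49 (giving 1225).
Indices 45 through 49: 5 terms.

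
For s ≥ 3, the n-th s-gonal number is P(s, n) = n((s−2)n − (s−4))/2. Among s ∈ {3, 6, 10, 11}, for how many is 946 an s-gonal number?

s = 3: P(3, 43) = 946. ✓
s = 6: P(6, 22) = 946. ✓
s = 10: P(10, 15) = 855 and P(10, 16) = 976; 946 is not s-gonal.
s = 11: P(11, 14) = 833 and P(11, 15) = 960; 946 is not s-gonal.
Hits: s ∈ {3, 6} → 2.

2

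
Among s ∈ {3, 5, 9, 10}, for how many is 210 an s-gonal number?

2

s = 3: P(3, 20) = 210. ✓
s = 5: P(5, 12) = 210. ✓
s = 9: P(9, 8) = 204 and P(9, 9) = 261; 210 is not s-gonal.
s = 10: P(10, 7) = 175 and P(10, 8) = 232; 210 is not s-gonal.
Hits: s ∈ {3, 5} → 2.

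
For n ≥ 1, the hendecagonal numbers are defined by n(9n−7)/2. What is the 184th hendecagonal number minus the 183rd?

1648

Consecutive hendecagonal numbers differ by 9n − 8: here 9·184 − 8 = 1648.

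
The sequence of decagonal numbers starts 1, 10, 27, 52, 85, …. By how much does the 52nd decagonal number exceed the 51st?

409

Consecutive decagonal numbers differ by 8n − 7: here 8·52 − 7 = 409.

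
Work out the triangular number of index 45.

The 45th triangular number is n(n+1)/2 with n = 45.
45·46/2 = 2070/2 = 1035.

1035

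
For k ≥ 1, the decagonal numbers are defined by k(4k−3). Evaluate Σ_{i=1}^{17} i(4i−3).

6681

Σ i(4i−3) = 4Σi² − 3Σi over i = 1..17.
Σi = 153 and Σi² = 1785.
4·1785 − 3·153 = 6681.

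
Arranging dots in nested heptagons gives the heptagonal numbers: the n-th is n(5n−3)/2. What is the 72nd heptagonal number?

12852

72·(5·72 − 3)/2 = 72·357/2 = 12852.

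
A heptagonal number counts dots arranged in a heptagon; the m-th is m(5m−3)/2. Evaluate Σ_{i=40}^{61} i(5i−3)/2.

140811

Σ i(5i−3)/2 = (5Σi² − 3Σi) / 2 over i = 40..61.
Σi = 1891 − 780 = 1111 and Σi² = 77531 − 20540 = 56991.
(5·56991 − 3·1111) / 2 = 281622/2 = 140811.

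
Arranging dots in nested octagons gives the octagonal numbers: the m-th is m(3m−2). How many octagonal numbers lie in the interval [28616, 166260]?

138

The n-th octagonal number is n(3n−2).
Smallest index with value ≥ 28616: n = 98 (giving 28616).
Largest index with value ≤ 166260: n = 235 (giving 165205).
Indices 98 through 235: 138 terms.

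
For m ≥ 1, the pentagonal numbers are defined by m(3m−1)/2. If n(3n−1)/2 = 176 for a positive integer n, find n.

11

Set n(3n−1)/2 = 176, giving 3n² − n − 352 = 0.
The discriminant is 1 + 24·176 = 4225, and √4225 = 65.
So n = (1 + 65) / 6 = 66/6 = 11.
Check: 11·(3·11 − 1)/2 = 176. ✓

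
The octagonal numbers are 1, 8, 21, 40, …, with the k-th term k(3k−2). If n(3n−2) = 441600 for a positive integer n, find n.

Set n(3n−2) = 441600, giving 3n² − 2n − 441600 = 0.
The discriminant is 4 + 12·441600 = 5299204, and √5299204 = 2302.
So n = (2 + 2302) / 6 = 2304/6 = 384.

384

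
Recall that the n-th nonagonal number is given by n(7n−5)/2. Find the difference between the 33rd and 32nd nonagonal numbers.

225

Consecutive nonagonal numbers differ by 7n − 6: here 7·33 − 6 = 225.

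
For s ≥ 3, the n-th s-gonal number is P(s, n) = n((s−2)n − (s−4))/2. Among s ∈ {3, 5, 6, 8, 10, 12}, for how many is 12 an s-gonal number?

2

s = 3: P(3, 4) = 10 and P(3, 5) = 15; 12 is not s-gonal.
s = 5: P(5, 3) = 12. ✓
s = 6: P(6, 2) = 6 and P(6, 3) = 15; 12 is not s-gonal.
s = 8: P(8, 2) = 8 and P(8, 3) = 21; 12 is not s-gonal.
s = 10: P(10, 2) = 10 and P(10, 3) = 27; 12 is not s-gonal.
s = 12: P(12, 2) = 12. ✓
Hits: s ∈ {5, 12} → 2.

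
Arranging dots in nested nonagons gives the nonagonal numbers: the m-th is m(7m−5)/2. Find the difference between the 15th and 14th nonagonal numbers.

99

Consecutive nonagonal numbers differ by 7n − 6: here 7·15 − 6 = 99.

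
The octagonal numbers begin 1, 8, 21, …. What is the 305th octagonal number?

278465

305·(3·305 − 2) = 305·913 = 278465.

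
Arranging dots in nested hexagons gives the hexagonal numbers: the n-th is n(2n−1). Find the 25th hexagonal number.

1225

The 25th hexagonal number is n(2n−1) with n = 25.
25·(2·25 − 1) = 25·49 = 1225.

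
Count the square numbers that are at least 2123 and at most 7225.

39

The n-th square number is n².
Smallest index with value ≥ 2123: n = 47 (giving 2209).
Largest index with value ≤ 7225: n = 85 (giving 7225).
Indices 47 through 85: 39 terms.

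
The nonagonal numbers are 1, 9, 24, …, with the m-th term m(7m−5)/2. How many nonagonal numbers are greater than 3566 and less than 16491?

36

The n-th nonagonal number is n(7n−5)/2.
Smallest index with value > 3566: n = 33 (giving 3729).
Largest index with value < 16491: n = 68 (giving 16014).
Indices 33 through 68: 36 terms.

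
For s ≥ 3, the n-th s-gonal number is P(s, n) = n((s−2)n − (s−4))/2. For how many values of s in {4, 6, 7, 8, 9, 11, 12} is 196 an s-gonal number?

s = 4: P(4, 14) = 196. ✓
s = 6: P(6, 10) = 190 and P(6, 11) = 231; 196 is not s-gonal.
s = 7: P(7, 9) = 189 and P(7, 10) = 235; 196 is not s-gonal.
s = 8: P(8, 8) = 176 and P(8, 9) = 225; 196 is not s-gonal.
s = 9: P(9, 7) = 154 and P(9, 8) = 204; 196 is not s-gonal.
s = 11: P(11, 7) = 196. ✓
s = 12: P(12, 6) = 156 and P(12, 7) = 217; 196 is not s-gonal.
Hits: s ∈ {4, 11} → 2.

2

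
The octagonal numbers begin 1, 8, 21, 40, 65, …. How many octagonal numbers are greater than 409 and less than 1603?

11

The n-th octagonal number is n(3n−2).
Smallest index with value > 409: n = 13 (giving 481).
Largest index with value < 1603: n = 23 (giving 1541).
Indices 13 through 23: 11 terms.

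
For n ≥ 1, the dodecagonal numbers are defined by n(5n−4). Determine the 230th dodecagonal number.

The 230th dodecagonal number is n(5n−4) with n = 230.
230·(5·230 − 4) = 230·1146 = 263580.

263580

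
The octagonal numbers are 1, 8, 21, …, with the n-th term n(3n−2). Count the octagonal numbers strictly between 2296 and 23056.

The n-th octagonal number is n(3n−2).
Smallest index with value > 2296: n = 29 (giving 2465).
Largest index with value < 23056: n = 87 (giving 22533).
Indices 29 through 87: 59 terms.

59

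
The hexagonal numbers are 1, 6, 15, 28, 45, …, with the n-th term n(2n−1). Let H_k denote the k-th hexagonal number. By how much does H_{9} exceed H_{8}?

Consecutive hexagonal numbers differ by 4n − 3: here 4·9 − 3 = 33.

33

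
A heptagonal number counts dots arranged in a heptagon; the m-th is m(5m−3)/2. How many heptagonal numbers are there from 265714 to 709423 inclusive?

207

The n-th heptagonal number is n(5n−3)/2.
Smallest index with value ≥ 265714: n = 327 (giving 266832).
Largest index with value ≤ 709423: n = 533 (giving 709423).
Indices 327 through 533: 207 terms.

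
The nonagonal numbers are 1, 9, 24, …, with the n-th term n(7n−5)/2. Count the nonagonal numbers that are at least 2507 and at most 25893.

59

The n-th nonagonal number is n(7n−5)/2.
Smallest index with value ≥ 2507: n = 28 (giving 2674).
Largest index with value ≤ 25893: n = 86 (giving 25671).
Indices 28 through 86: 59 terms.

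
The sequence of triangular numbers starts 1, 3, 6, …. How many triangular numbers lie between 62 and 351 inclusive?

16

The n-th triangular number is n(n+1)/2.
Smallest index with value ≥ 62: n = 11 (giving 66).
Largest index with value ≤ 351: n = 26 (giving 351).
Indices 11 through 26: 16 terms.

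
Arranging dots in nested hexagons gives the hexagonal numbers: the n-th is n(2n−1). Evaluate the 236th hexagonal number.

236·(2·236 − 1) = 236·471 = 111156.

111156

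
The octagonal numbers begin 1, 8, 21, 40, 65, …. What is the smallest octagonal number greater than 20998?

21000

Solve n(3n−2) > 20998 for integer n.
The largest n with value ≤ 20998 is 83 (since 20501 ≤ 20998 < 21000), so the first above is n = 84, value 21000.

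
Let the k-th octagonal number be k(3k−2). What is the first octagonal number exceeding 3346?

Solve n(3n−2) > 3346 for integer n.
The largest n with value ≤ 3346 is 33 (since 3201 ≤ 3346 < 3400), so the first above is n = 34, value 3400.

3400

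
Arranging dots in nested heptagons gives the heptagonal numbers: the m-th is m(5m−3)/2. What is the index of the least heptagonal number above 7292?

Solve n(5n−3)/2 > 7292 for integer n.
The largest n with value ≤ 7292 is 54 (since 7209 ≤ 7292 < 7480), so the first above is n = 55, value 7480.

55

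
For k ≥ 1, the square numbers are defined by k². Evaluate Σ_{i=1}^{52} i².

48230

Σ_{i=1}^{52} i² = 52·53·105/6 = 48230.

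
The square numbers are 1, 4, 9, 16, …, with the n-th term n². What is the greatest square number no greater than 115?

100

Solve n² ≤ 115 for integer n.
n = 10 gives 100 ≤ 115, while n = 11 gives 121 > 115; so the answer is 100.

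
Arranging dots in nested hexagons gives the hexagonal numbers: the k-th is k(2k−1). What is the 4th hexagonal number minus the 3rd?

13

Consecutive hexagonal numbers differ by 4n − 3: here 4·4 − 3 = 13.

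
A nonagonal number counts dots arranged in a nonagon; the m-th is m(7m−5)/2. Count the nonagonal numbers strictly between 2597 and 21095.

50

The n-th nonagonal number is n(7n−5)/2.
Smallest index with value > 2597: n = 28 (giving 2674).
Largest index with value < 21095: n = 77 (giving 20559).
Indices 28 through 77: 50 terms.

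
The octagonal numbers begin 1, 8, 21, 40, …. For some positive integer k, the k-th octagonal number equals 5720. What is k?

44

Set n(3n−2) = 5720, giving 3n² − 2n − 5720 = 0.
The discriminant is 4 + 12·5720 = 68644, and √68644 = 262.
So n = (2 + 262) / 6 = 264/6 = 44.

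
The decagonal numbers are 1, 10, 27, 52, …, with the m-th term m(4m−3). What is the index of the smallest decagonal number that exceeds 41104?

Solve n(4n−3) > 41104 for integer n.
The largest n with value ≤ 41104 is 101 (since 40501 ≤ 41104 < 41310), so the first above is n = 102, value 41310.

102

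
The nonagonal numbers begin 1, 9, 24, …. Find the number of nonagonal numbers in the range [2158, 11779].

The n-th nonagonal number is n(7n−5)/2.
Smallest index with value ≥ 2158: n = 26 (giving 2301).
Largest index with value ≤ 11779: n = 58 (giving 11629).
Indices 26 through 58: 33 terms.

33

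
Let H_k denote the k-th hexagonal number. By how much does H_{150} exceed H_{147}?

150·(2·150 − 1) = 44850 and 147·(2·147 − 1) = 43071.
Difference: 44850 − 43071 = 1779.

1779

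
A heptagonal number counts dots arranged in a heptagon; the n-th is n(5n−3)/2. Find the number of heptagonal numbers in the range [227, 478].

The n-th heptagonal number is n(5n−3)/2.
Smallest index with value ≥ 227: n = 10 (giving 235).
Largest index with value ≤ 478: n = 14 (giving 469).
Indices 10 through 14: 5 terms.

5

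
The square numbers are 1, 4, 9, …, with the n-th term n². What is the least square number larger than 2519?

2601

Solve n² > 2519 for integer n.
The largest n with value ≤ 2519 is 50 (since 2500 ≤ 2519 < 2601), so the first above is n = 51, value 2601.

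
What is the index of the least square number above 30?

6

Solve n² > 30 for integer n.
The largest n with value ≤ 30 is 5 (since 25 ≤ 30 < 36), so the first above is n = 6, value 36.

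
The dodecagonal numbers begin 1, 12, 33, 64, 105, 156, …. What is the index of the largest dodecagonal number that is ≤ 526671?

Solve n(5n−4) ≤ 526671 for integer n.
n = 324 gives 523584 ≤ 526671, while n = 325 gives 526825 > 526671; so the answer is index 324.

324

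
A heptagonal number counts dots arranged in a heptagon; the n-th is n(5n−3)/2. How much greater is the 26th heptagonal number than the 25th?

Consecutive heptagonal numbers differ by 5n − 4: here 5·26 − 4 = 126.

126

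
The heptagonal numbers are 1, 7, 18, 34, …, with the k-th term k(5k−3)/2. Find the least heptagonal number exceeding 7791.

Solve n(5n−3)/2 > 7791 for integer n.
The largest n with value ≤ 7791 is 56 (since 7756 ≤ 7791 < 8037), so the first above is n = 57, value 8037.

8037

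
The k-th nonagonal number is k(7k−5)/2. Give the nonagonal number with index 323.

The 323rd nonagonal number is n(7n−5)/2 with n = 323.
323·(7·323 − 5)/2 = 323·2256/2 = 323·1128 = 364344.

364344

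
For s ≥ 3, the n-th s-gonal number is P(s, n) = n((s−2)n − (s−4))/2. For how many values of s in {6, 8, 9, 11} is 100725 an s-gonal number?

2

s = 6: P(6, 224) = 100128 and P(6, 225) = 101025; 100725 is not s-gonal.
s = 8: P(8, 183) = 100101 and P(8, 184) = 101200; 100725 is not s-gonal.
s = 9: P(9, 170) = 100725. ✓
s = 11: P(11, 150) = 100725. ✓
Hits: s ∈ {9, 11} → 2.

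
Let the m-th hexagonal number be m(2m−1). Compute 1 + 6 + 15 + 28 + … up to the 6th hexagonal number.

161

Σ i(2i−1) = 2Σi² − Σi over i = 1..6.
Σi = 21 and Σi² = 91.
2·91 − 1·21 = 161.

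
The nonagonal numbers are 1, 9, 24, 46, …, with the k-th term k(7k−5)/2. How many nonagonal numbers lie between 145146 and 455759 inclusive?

The n-th nonagonal number is n(7n−5)/2.
Smallest index with value ≥ 145146: n = 204 (giving 145146).
Largest index with value ≤ 455759: n = 361 (giving 455221).
Indices 204 through 361: 158 terms.

158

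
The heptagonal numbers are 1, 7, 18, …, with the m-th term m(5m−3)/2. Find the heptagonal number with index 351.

307476

The 351st heptagonal number is n(5n−3)/2 with n = 351.
351·(5·351 − 3)/2 = 351·1752/2 = 351·876 = 307476.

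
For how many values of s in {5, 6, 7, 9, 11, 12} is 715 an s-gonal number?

2

s = 5: P(5, 22) = 715. ✓
s = 6: P(6, 19) = 703 and P(6, 20) = 780; 715 is not s-gonal.
s = 7: P(7, 17) = 697 and P(7, 18) = 783; 715 is not s-gonal.
s = 9: P(9, 14) = 651 and P(9, 15) = 750; 715 is not s-gonal.
s = 11: P(11, 13) = 715. ✓
s = 12: P(12, 12) = 672 and P(12, 13) = 793; 715 is not s-gonal.
Hits: s ∈ {5, 11} → 2.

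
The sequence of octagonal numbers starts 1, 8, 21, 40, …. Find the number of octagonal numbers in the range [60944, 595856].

304

The n-th octagonal number is n(3n−2).
Smallest index with value ≥ 60944: n = 143 (giving 61061).
Largest index with value ≤ 595856: n = 446 (giving 595856).
Indices 143 through 446: 304 terms.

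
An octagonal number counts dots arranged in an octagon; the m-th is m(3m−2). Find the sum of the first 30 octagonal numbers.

27435

Σ i(3i−2) = 3Σi² − 2Σi over i = 1..30.
Σi = 465 and Σi² = 9455.
3·9455 − 2·465 = 27435.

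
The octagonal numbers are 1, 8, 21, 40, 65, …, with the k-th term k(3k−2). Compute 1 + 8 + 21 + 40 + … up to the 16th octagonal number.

4216

Σ i(3i−2) = 3Σi² − 2Σi over i = 1..16.
Σi = 136 and Σi² = 1496.
3·1496 − 2·136 = 4216.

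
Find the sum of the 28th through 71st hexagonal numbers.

227634

Σ i(2i−1) = 2Σi² − Σi over i = 28..71.
Σi = 2556 − 378 = 2178 and Σi² = 121836 − 6930 = 114906.
2·114906 − 1·2178 = 227634.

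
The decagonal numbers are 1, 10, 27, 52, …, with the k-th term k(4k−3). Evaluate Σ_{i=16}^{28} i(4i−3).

Σ i(4i−3) = 4Σi² − 3Σi over i = 16..28.
Σi = 406 − 120 = 286 and Σi² = 7714 − 1240 = 6474.
4·6474 − 3·286 = 25038.

25038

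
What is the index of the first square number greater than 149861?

Solve n² > 149861 for integer n.
The largest n with value ≤ 149861 is 387 (since 149769 ≤ 149861 < 150544), so the first above is n = 388, value 150544.

388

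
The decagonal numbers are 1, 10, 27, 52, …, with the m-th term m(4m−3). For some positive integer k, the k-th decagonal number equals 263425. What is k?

257

Set n(4n−3) = 263425, giving 4n² − 3n − 263425 = 0.
The discriminant is 9 + 16·263425 = 4214809, and √4214809 = 2053.
So n = (3 + 2053) / 8 = 2056/8 = 257.
Check: 257·(4·257 − 3) = 263425. ✓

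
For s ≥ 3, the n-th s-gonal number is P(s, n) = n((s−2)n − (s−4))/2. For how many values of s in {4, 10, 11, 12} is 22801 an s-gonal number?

1

s = 4: P(4, 151) = 22801. ✓
s = 10: P(10, 75) = 22275 and P(10, 76) = 22876; 22801 is not s-gonal.
s = 11: P(11, 71) = 22436 and P(11, 72) = 23076; 22801 is not s-gonal.
s = 12: P(12, 67) = 22177 and P(12, 68) = 22848; 22801 is not s-gonal.
Hits: s ∈ {4} → 1.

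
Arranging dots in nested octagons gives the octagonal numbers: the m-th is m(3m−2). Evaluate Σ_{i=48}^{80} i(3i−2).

Σ i(3i−2) = 3Σi² − 2Σi over i = 48..80.
Σi = 3240 − 1128 = 2112 and Σi² = 173880 − 35720 = 138160.
3·138160 − 2·2112 = 410256.

410256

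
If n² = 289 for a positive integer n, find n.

17

We need n² = 289, so n = √289 = 17.
Check: 17² = 289. ✓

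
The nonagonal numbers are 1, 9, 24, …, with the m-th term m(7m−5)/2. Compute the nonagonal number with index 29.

2871

The 29th nonagonal number is n(7n−5)/2 with n = 29.
29·(7·29 − 5)/2 = 29·198/2 = 29·99 = 2871.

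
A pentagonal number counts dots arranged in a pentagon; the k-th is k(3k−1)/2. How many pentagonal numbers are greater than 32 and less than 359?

11

The n-th pentagonal number is n(3n−1)/2.
Smallest index with value > 32: n = 5 (giving 35).
Largest index with value < 359: n = 15 (giving 330).
Indices 5 through 15: 11 terms.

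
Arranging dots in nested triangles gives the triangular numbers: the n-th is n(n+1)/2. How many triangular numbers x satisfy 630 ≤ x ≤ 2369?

The n-th triangular number is n(n+1)/2.
Smallest index with value ≥ 630: n = 35 (giving 630).
Largest index with value ≤ 2369: n = 68 (giving 2346).
Indices 35 through 68: 34 terms.

34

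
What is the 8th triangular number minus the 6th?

15

8·9/2 = 36 and 6·7/2 = 21.
Difference: 36 − 21 = 15.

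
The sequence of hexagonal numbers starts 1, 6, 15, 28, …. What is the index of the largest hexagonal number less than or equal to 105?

Solve n(2n−1) ≤ 105 for integer n.
n = 7 gives 91 ≤ 105, while n = 8 gives 120 > 105; so the answer is index 7.

7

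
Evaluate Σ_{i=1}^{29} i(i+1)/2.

Σ i(i+1)/2 = (Σi² + Σi) / 2 over i = 1..29.
Σi = 435 and Σi² = 8555.
(1·8555 + 1·435) / 2 = 8990/2 = 4495.

4495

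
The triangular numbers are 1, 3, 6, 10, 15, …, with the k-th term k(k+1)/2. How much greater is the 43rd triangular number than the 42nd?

Consecutive triangular numbers differ by n: T_{43} − T_{42} = 43.

43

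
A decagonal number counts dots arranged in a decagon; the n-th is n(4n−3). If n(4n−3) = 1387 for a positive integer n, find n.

19

Set n(4n−3) = 1387, giving 4n² − 3n − 1387 = 0.
The discriminant is 9 + 16·1387 = 22201, and √22201 = 149.
So n = (3 + 149) / 8 = 152/8 = 19.
Check: 19·(4·19 − 3) = 1387. ✓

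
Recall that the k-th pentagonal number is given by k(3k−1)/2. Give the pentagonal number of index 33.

The 33rd pentagonal number is n(3n−1)/2 with n = 33.
33·(3·33 − 1)/2 = 33·98/2 = 33·49 = 1617.

1617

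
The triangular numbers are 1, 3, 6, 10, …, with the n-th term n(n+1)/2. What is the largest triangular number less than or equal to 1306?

1275

Solve n(n+1)/2 ≤ 1306 for integer n.
n = 50 gives 1275 ≤ 1306, while n = 51 gives 1326 > 1306; so the answer is 1275.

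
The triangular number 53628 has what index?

Set n(n+1)/2 = 53628, giving n² + n − 107256 = 0.
The discriminant is 1 + 8·53628 = 429025, and √429025 = 655.
So n = (-1 + 655) / 2 = 654/2 = 327.
Check: 327·328/2 = 53628. ✓

327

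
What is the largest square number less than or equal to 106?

100

Solve n² ≤ 106 for integer n.
n = 10 gives 100 ≤ 106, while n = 11 gives 121 > 106; so the answer is 100.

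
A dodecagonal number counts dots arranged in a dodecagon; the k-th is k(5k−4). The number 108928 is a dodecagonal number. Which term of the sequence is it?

Set n(5n−4) = 108928, giving 5n² − 4n − 108928 = 0.
The discriminant is 16 + 20·108928 = 2178576, and √2178576 = 1476.
So n = (4 + 1476) / 10 = 1480/10 = 148.

148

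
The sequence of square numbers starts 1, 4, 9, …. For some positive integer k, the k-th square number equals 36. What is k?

6

We need n² = 36, so n = √36 = 6.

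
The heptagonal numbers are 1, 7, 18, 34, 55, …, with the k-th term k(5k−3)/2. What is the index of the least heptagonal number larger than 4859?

Solve n(5n−3)/2 > 4859 for integer n.
The largest n with value ≤ 4859 is 44 (since 4774 ≤ 4859 < 4995), so the first above is n = 45, value 4995.

45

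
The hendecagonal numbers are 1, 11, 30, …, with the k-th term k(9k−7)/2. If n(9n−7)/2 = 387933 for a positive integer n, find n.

Set n(9n−7)/2 = 387933, giving 9n² − 7n − 775866 = 0.
So n = (7 + 5285) / 18 = 5292/18 = 294.

294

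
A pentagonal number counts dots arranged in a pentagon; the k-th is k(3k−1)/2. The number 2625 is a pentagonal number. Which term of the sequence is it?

42

Set n(3n−1)/2 = 2625, giving 3n² − n − 5250 = 0.
So n = (1 + 251) / 6 = 252/6 = 42.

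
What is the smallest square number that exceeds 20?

Solve n² > 20 for integer n.
The largest n with value ≤ 20 is 4 (since 16 ≤ 20 < 25), so the first above is n = 5, value 25.

25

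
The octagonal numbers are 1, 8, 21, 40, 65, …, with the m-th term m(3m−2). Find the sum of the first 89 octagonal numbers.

708885

Σ i(3i−2) = 3Σi² − 2Σi over i = 1..89.
Σi = 4005 and Σi² = 238965.
3·238965 − 2·4005 = 708885.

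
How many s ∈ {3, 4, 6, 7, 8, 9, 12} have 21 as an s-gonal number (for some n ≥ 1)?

s = 3: P(3, 6) = 21. ✓
s = 4: P(4, 4) = 16 and P(4, 5) = 25; 21 is not s-gonal.
s = 6: P(6, 3) = 15 and P(6, 4) = 28; 21 is not s-gonal.
s = 7: P(7, 3) = 18 and P(7, 4) = 34; 21 is not s-gonal.
s = 8: P(8, 3) = 21. ✓
s = 9: P(9, 2) = 9 and P(9, 3) = 24; 21 is not s-gonal.
s = 12: P(12, 2) = 12 and P(12, 3) = 33; 21 is not s-gonal.
Hits: s ∈ {3, 8} → 2.

2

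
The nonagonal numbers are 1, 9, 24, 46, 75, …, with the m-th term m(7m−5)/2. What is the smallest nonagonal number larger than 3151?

Solve n(7n−5)/2 > 3151 for integer n.
The largest n with value ≤ 3151 is 30 (since 3075 ≤ 3151 < 3286), so the first above is n = 31, value 3286.

3286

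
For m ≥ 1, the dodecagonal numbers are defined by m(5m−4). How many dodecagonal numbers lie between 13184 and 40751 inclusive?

39

The n-th dodecagonal number is n(5n−4).
Smallest index with value ≥ 13184: n = 52 (giving 13312).
Largest index with value ≤ 40751: n = 90 (giving 40140).
Indices 52 through 90: 39 terms.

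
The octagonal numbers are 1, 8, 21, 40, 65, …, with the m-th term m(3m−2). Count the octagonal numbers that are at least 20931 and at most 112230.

The n-th octagonal number is n(3n−2).
Smallest index with value ≥ 20931: n = 84 (giving 21000).
Largest index with value ≤ 112230: n = 193 (giving 111361).
Indices 84 through 193: 110 terms.

110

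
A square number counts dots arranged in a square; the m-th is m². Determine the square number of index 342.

116964

The 342nd square number is n² with n = 342.
342² = 116964.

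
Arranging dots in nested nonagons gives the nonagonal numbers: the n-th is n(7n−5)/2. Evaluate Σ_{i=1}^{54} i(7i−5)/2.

185130

Σ i(7i−5)/2 = (7Σi² − 5Σi) / 2 over i = 1..54.
Σi = 1485 and Σi² = 53955.
(7·53955 − 5·1485) / 2 = 370260/2 = 185130.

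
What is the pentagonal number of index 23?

782

23·(3·23 − 1)/2 = 23·68/2 = 23·34 = 782.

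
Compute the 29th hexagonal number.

29·(2·29 − 1) = 29·57 = 1653.

1653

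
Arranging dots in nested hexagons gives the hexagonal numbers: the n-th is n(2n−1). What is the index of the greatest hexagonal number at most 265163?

Solve n(2n−1) ≤ 265163 for integer n.
n = 364 gives 264628 ≤ 265163, while n = 365 gives 266085 > 265163; so the answer is index 364.

364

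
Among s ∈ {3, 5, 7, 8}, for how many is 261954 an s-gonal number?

s = 3: P(3, 723) = 261726 and P(3, 724) = 262450; 261954 is not s-gonal.
s = 5: P(5, 418) = 261877 and P(5, 419) = 263132; 261954 is not s-gonal.
s = 7: P(7, 324) = 261954. ✓
s = 8: P(8, 295) = 260485 and P(8, 296) = 262256; 261954 is not s-gonal.
Hits: s ∈ {7} → 1.

1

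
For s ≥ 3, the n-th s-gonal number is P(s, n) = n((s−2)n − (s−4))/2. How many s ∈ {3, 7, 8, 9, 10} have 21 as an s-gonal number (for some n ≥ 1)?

s = 3: P(3, 6) = 21. ✓
s = 7: P(7, 3) = 18 and P(7, 4) = 34; 21 is not s-gonal.
s = 8: P(8, 3) = 21. ✓
s = 9: P(9, 2) = 9 and P(9, 3) = 24; 21 is not s-gonal.
s = 10: P(10, 2) = 10 and P(10, 3) = 27; 21 is not s-gonal.
Hits: s ∈ {3, 8} → 2.

2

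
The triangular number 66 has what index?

11

Set n(n+1)/2 = 66, giving n² + n − 132 = 0.
The discriminant is 1 + 8·66 = 529, and √529 = 23.
So n = (-1 + 23) / 2 = 22/2 = 11.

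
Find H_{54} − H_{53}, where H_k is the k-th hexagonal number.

213

Consecutive hexagonal numbers differ by 4n − 3: here 4·54 − 3 = 213.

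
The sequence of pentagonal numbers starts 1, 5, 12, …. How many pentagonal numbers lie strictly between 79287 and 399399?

286

The n-th pentagonal number is n(3n−1)/2.
Smallest index with value > 79287: n = 231 (giving 79926).
Largest index with value < 399399: n = 516 (giving 399126).
Indices 231 through 516: 286 terms.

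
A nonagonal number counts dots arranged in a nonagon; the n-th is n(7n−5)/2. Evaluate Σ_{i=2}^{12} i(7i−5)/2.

Σ i(7i−5)/2 = (7Σi² − 5Σi) / 2 over i = 2..12.
Σi = 78 − 1 = 77 and Σi² = 650 − 1 = 649.
(7·649 − 5·77) / 2 = 4158/2 = 2079.

2079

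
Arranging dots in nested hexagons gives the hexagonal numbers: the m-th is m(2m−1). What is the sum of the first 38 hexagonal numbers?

Σ i(2i−1) = 2Σi² − Σi over i = 1..38.
Σi = 741 and Σi² = 19019.
2·19019 − 1·741 = 37297.

37297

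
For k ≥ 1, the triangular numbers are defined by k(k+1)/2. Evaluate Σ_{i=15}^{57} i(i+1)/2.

Σ i(i+1)/2 = (Σi² + Σi) / 2 over i = 15..57.
Σi = 1653 − 105 = 1548 and Σi² = 63365 − 1015 = 62350.
(1·62350 + 1·1548) / 2 = 63898/2 = 31949.

31949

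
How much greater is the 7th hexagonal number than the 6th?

Consecutive hexagonal numbers differ by 4n − 3: here 4·7 − 3 = 25.

25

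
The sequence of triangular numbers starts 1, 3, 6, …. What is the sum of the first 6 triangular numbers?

Σ i(i+1)/2 = (Σi² + Σi) / 2 over i = 1..6.
Σi = 21 and Σi² = 91.
(1·91 + 1·21) / 2 = 112/2 = 56.

56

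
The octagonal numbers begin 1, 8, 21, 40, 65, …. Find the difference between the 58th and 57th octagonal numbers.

Consecutive octagonal numbers differ by 6n − 5: here 6·58 − 5 = 343.

343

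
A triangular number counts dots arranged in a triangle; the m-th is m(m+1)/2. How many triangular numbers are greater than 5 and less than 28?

4

The n-th triangular number is n(n+1)/2.
Smallest index with value > 5: n = 3 (giving 6).
Largest index with value < 28: n = 6 (giving 21).
Indices 3 through 6: 4 terms.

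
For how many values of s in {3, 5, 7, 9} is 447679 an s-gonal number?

1

s = 3: P(3, 945) = 446985 and P(3, 946) = 447931; 447679 is not s-gonal.
s = 5: P(5, 546) = 446901 and P(5, 547) = 448540; 447679 is not s-gonal.
s = 7: P(7, 423) = 446688 and P(7, 424) = 448804; 447679 is not s-gonal.
s = 9: P(9, 358) = 447679. ✓
Hits: s ∈ {9} → 1.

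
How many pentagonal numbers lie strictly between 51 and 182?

5

The n-th pentagonal number is n(3n−1)/2.
Smallest index with value > 51: n = 7 (giving 70).
Largest index with value < 182: n = 11 (giving 176).
Indices 7 through 11: 5 terms.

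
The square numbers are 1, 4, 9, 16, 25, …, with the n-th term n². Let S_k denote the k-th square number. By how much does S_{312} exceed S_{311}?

n² − (n−1)² = 2n − 1, so 312² − 311² = 2·312 − 1 = 623.

623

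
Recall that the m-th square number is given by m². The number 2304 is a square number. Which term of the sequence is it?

We need n² = 2304, so n = √2304 = 48.
Check: 48² = 2304. ✓

48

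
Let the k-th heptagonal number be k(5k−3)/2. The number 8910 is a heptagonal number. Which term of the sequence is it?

60

Set n(5n−3)/2 = 8910, giving 5n² − 3n − 17820 = 0.
The discriminant is 9 + 40·8910 = 356409, and √356409 = 597.
So n = (3 + 597) / 10 = 600/10 = 60.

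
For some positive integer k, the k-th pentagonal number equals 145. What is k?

Set n(3n−1)/2 = 145, giving 3n² − n − 290 = 0.
The discriminant is 1 + 24·145 = 3481, and √3481 = 59.
So n = (1 + 59) / 6 = 60/6 = 10.

10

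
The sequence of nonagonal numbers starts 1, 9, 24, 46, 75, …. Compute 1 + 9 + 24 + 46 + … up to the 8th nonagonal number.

Σ i(7i−5)/2 = (7Σi² − 5Σi) / 2 over i = 1..8.
Σi = 36 and Σi² = 204.
(7·204 − 5·36) / 2 = 1248/2 = 624.

624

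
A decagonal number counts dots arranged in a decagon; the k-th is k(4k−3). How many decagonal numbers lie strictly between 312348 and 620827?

115

The n-th decagonal number is n(4n−3).
Smallest index with value > 312348: n = 280 (giving 312760).
Largest index with value < 620827: n = 394 (giving 619762).
Indices 280 through 394: 115 terms.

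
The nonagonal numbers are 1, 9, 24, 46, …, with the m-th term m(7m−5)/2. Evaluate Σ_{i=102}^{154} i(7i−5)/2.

3065679

Σ i(7i−5)/2 = (7Σi² − 5Σi) / 2 over i = 102..154.
Σi = 11935 − 5151 = 6784 and Σi² = 1229305 − 348551 = 880754.
(7·880754 − 5·6784) / 2 = 6131358/2 = 3065679.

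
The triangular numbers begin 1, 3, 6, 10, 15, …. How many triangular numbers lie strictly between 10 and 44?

4

The n-th triangular number is n(n+1)/2.
Smallest index with value > 10: n = 5 (giving 15).
Largest index with value < 44: n = 8 (giving 36).
Indices 5 through 8: 4 terms.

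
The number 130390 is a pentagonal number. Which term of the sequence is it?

295

Set n(3n−1)/2 = 130390, giving 3n² − n − 260780 = 0.
The discriminant is 1 + 24·130390 = 3129361, and √3129361 = 1769.
So n = (1 + 1769) / 6 = 1770/6 = 295.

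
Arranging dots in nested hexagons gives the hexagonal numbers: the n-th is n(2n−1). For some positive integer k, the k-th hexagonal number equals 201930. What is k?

318

Set n(2n−1) = 201930, giving 2n² − n − 201930 = 0.
So n = (1 + 1271) / 4 = 1272/4 = 318.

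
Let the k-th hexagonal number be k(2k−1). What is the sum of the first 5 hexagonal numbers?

95

Σ i(2i−1) = 2Σi² − Σi over i = 1..5.
Σi = 15 and Σi² = 55.
2·55 − 1·15 = 95.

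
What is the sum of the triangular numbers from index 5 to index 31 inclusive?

Σ i(i+1)/2 = (Σi² + Σi) / 2 over i = 5..31.
Σi = 496 − 10 = 486 and Σi² = 10416 − 30 = 10386.
(1·10386 + 1·486) / 2 = 10872/2 = 5436.

5436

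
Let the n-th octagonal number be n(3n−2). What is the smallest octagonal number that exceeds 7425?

7701

Solve n(3n−2) > 7425 for integer n.
The largest n with value ≤ 7425 is 50 (since 7400 ≤ 7425 < 7701), so the first above is n = 51, value 7701.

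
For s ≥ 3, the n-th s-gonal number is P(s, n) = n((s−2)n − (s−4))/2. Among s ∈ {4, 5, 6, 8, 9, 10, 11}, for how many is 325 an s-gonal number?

2

s = 4: P(4, 18) = 324 and P(4, 19) = 361; 325 is not s-gonal.
s = 5: P(5, 14) = 287 and P(5, 15) = 330; 325 is not s-gonal.
s = 6: P(6, 13) = 325. ✓
s = 8: P(8, 10) = 280 and P(8, 11) = 341; 325 is not s-gonal.
s = 9: P(9, 10) = 325. ✓
s = 10: P(10, 9) = 297 and P(10, 10) = 370; 325 is not s-gonal.
s = 11: P(11, 8) = 260 and P(11, 9) = 333; 325 is not s-gonal.
Hits: s ∈ {6, 9} → 2.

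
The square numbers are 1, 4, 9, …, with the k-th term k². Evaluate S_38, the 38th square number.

1444

The 38th square number is n² with n = 38.
38² = 1444.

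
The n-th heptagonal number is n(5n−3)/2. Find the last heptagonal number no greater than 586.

Solve n(5n−3)/2 ≤ 586 for integer n.
n = 15 gives 540 ≤ 586, while n = 16 gives 616 > 586; so the answer is 540.

540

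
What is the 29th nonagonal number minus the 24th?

915

29·(7·29 − 5)/2 = 2871 and 24·(7·24 − 5)/2 = 1956.
Difference: 2871 − 1956 = 915.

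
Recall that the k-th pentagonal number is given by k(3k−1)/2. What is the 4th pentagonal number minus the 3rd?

10

Consecutive pentagonal numbers differ by 3n − 2: here 3·4 − 2 = 10.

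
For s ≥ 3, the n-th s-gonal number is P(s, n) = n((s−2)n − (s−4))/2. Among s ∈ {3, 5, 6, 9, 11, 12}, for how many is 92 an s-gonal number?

s = 3: P(3, 13) = 91 and P(3, 14) = 105; 92 is not s-gonal.
s = 5: P(5, 8) = 92. ✓
s = 6: P(6, 7) = 91 and P(6, 8) = 120; 92 is not s-gonal.
s = 9: P(9, 5) = 75 and P(9, 6) = 111; 92 is not s-gonal.
s = 11: P(11, 4) = 58 and P(11, 5) = 95; 92 is not s-gonal.
s = 12: P(12, 4) = 64 and P(12, 5) = 105; 92 is not s-gonal.
Hits: s ∈ {5} → 1.

1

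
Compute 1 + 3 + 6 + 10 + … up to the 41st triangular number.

12341

Σ i(i+1)/2 = (Σi² + Σi) / 2 over i = 1..41.
Σi = 861 and Σi² = 23821.
(1·23821 + 1·861) / 2 = 24682/2 = 12341.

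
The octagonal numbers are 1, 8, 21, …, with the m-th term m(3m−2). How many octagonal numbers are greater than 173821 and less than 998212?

336

The n-th octagonal number is n(3n−2).
Smallest index with value > 173821: n = 242 (giving 175208).
Largest index with value < 998212: n = 577 (giving 997633).
Indices 242 through 577: 336 terms.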